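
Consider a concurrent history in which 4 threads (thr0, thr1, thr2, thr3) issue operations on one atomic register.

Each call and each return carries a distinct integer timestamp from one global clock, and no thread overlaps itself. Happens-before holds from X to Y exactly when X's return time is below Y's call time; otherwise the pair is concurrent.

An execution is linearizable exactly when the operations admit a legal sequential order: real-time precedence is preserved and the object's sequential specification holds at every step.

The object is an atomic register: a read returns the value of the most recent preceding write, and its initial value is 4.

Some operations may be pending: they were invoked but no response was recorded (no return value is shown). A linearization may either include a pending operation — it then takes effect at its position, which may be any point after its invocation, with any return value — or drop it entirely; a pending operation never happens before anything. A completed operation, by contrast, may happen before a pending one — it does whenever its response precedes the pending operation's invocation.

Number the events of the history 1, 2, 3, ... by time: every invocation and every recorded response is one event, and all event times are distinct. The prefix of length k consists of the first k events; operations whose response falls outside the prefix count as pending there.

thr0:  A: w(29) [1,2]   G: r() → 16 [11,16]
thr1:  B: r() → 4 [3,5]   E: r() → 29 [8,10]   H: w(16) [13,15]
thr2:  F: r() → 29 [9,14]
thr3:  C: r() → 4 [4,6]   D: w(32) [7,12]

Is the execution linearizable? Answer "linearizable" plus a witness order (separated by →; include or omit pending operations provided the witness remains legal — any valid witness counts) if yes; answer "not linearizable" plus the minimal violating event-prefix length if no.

through event 4 a valid linearization exists; event 5 (B responding at time 5) ends that
the sole real-time-consistent order of 2 completed operations fails the atomic register replay
every completion of the 1 pending operation (C) was checked; none linearizes
sample order A, B (pending dropped) stalls at step 2 — B r() → 4 has no legal effect

not linearizable — minimal violating prefix: 5 events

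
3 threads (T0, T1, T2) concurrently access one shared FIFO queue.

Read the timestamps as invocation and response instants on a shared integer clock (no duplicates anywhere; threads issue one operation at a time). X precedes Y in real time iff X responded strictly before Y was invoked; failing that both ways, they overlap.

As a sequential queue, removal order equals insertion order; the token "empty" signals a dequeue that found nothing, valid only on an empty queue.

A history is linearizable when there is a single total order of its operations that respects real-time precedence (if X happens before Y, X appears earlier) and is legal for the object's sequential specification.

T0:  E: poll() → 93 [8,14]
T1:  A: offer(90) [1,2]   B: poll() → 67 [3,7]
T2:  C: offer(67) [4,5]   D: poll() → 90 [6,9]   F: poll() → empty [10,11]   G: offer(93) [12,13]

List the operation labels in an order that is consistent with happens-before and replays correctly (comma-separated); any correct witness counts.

A, C, D, B, F, G, E

step 1: A offer(90) — queue <90>
step 2: C offer(67) — queue <90,67>
step 3: D poll() → 90 — queue <67>
step 4: B poll() → 67 — queue <>
step 5: F poll() → empty — queue <>
step 6: G offer(93) — queue <93>
step 7: E poll() → 93 — queue <>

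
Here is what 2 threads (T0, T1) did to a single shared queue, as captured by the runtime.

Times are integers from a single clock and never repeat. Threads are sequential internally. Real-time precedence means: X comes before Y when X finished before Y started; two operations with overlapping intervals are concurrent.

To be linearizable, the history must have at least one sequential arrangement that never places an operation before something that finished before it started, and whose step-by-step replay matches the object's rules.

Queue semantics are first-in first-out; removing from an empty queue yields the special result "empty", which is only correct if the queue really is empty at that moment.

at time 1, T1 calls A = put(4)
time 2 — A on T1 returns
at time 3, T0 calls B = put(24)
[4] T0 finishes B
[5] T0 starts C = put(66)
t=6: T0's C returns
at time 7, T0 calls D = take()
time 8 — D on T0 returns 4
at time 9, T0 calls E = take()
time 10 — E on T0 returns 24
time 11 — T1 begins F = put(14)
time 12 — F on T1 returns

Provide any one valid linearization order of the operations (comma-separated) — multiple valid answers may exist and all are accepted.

step 1: A put(4) — queue <4>
step 2: B put(24) — queue <4,24>
step 3: C put(66) — queue <4,24,66>
step 4: D take() → 4 — queue <24,66>
step 5: E take() → 24 — queue <66>
step 6: F put(14) — queue <66,14>

A, B, C, D, E, F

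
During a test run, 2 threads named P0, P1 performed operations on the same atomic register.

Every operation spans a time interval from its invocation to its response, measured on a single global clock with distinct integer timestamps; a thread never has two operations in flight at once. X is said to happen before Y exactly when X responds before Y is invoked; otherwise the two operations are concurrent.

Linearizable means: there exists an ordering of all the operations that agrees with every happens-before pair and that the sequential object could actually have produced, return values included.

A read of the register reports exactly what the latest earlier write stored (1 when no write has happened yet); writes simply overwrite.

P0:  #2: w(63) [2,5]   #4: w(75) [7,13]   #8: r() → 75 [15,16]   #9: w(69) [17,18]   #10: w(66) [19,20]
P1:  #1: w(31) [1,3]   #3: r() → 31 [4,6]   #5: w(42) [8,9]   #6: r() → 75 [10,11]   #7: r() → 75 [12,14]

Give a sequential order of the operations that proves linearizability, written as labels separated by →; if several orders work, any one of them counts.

1. #1 w(31), leaving value 31
2. #3 r() → 31, leaving value 31
3. #2 w(63), leaving value 63
4. #5 w(42), leaving value 42
5. #4 w(75), leaving value 75
6. #6 r() → 75, leaving value 75
7. #7 r() → 75, leaving value 75
8. #8 r() → 75, leaving value 75
9. #9 w(69), leaving value 69
10. #10 w(66), leaving value 66

#1 → #3 → #2 → #5 → #4 → #6 → #7 → #8 → #9 → #10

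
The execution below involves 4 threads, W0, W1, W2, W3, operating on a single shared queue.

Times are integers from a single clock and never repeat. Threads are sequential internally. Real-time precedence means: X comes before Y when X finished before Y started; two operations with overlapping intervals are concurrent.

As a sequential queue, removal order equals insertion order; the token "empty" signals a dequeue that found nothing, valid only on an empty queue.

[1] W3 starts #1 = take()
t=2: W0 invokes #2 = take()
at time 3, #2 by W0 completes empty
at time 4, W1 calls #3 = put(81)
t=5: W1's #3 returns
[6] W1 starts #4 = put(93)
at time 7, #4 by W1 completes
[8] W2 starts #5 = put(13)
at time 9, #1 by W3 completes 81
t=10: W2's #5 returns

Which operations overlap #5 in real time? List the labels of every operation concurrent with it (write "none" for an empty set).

#1

#5 spans [8,10]; an op avoiding the whole window 8..10 is ordered, any other is concurrent
#1 [1,9]: concurrent
#2 [2,3]: before
#3 [4,5]: before
#4 [6,7]: before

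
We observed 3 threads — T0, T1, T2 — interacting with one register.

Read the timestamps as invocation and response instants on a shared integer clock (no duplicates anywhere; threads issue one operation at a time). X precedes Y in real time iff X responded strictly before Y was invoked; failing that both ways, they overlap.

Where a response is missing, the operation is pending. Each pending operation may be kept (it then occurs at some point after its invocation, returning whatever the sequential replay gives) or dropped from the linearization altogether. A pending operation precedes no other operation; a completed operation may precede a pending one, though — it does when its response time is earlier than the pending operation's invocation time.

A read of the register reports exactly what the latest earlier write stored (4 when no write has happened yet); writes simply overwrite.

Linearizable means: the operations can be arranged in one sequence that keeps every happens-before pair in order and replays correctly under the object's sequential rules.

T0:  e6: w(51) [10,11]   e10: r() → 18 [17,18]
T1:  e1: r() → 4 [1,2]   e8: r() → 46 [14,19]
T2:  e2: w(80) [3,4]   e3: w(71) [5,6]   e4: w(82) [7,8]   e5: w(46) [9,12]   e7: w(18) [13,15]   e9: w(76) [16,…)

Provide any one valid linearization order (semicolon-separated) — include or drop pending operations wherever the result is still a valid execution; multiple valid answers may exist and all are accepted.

e1; e2; e3; e4; e6; e5; e8; e7; e10

step 1: e1 r() → 4 — value 4
step 2: e2 w(80) — value 80
step 3: e3 w(71) — value 71
step 4: e4 w(82) — value 82
step 5: e6 w(51) — value 51
step 6: e5 w(46) — value 46
step 7: e8 r() → 46 — value 46
step 8: e7 w(18) — value 18
step 9: e10 r() → 18 — value 18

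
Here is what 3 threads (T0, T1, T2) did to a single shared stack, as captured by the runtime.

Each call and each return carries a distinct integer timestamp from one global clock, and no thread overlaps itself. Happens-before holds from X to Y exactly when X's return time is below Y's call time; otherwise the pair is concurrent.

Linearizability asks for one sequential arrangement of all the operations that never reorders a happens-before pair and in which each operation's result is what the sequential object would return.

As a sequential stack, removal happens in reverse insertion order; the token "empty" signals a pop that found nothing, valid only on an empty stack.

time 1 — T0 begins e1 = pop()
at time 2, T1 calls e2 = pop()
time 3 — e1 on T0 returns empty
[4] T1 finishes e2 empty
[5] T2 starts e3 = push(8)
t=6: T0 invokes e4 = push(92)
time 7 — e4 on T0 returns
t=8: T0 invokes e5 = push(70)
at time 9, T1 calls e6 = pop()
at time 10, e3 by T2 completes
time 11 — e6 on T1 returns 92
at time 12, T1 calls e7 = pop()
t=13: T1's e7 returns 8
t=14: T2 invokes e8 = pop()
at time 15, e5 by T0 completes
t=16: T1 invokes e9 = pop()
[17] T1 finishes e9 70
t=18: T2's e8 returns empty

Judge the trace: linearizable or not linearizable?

linearizable

one valid linearization: e1, e2, e3, e4, e6, e7, e5, e9, e8
after step 1 (e1 pop() → empty): stack <>
after step 2 (e2 pop() → empty): stack <>
after step 3 (e3 push(8)): stack <8>
after step 4 (e4 push(92)): stack <8,92>
after step 5 (e6 pop() → 92): stack <8>
after step 6 (e7 pop() → 8): stack <>
after step 7 (e5 push(70)): stack <70>
after step 8 (e9 pop() → 70): stack <>
after step 9 (e8 pop() → empty): stack <>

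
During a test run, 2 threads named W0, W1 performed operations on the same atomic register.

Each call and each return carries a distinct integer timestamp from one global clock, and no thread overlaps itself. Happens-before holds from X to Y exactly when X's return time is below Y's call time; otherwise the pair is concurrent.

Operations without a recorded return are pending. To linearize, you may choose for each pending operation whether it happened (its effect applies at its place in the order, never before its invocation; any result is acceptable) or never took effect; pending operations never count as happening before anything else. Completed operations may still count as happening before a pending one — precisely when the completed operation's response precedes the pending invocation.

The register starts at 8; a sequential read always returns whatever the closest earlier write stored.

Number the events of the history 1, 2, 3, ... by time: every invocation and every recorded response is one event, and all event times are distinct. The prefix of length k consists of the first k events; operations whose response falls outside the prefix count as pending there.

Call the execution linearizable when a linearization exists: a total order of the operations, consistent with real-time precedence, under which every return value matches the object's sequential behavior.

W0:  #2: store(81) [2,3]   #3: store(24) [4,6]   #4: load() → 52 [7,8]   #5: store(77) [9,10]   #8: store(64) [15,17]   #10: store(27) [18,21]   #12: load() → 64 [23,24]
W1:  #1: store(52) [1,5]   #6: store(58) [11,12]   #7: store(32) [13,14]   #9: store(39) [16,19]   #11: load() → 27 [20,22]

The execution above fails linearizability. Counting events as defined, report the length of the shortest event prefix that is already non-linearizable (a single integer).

24

events 1..23 are still linearizable — one witness is #2, #3, #1, #4, #5, #6, #7, #8, #9, #10, #11:
step 1: #2 store(81) — value 81
step 2: #3 store(24) — value 24
step 3: #1 store(52) — value 52
step 4: #4 load() → 52 — value 52
step 5: #5 store(77) — value 77
step 6: #6 store(58) — value 58
step 7: #7 store(32) — value 32
step 8: #8 store(64) — value 64
step 9: #9 store(39) — value 39
step 10: #10 store(27) — value 27
step 11: #11 load() → 27 — value 27
once event 24 joins (#12's response, time 24), exhaustive search finds no witness
sample order #1, #2, #3, #4, #5, #6, #7, #8, #9, #10, #11, #12 stalls at step 4 — #4 load() → 52 has no legal effect
sample order #1, #2, #3, #4, #5, #6, #7, #8, #9, #11, #10, #12 stalls at step 4 — #4 load() → 52 has no legal effect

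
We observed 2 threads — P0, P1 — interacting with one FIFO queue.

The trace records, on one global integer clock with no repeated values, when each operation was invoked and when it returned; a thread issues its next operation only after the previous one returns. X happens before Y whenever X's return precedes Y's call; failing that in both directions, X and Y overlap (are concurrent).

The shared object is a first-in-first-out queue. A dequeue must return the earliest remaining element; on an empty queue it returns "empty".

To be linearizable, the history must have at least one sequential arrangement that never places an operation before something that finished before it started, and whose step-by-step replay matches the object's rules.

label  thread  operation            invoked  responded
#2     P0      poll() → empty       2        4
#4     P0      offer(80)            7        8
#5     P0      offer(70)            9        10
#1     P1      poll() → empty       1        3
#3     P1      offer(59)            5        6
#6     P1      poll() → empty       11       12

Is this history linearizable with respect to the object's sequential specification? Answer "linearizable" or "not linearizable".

the violation lands at event 12, #6's response at time 12: events 1..11 linearize, events 1..12 do not
6 completed operations, 2 real-time-consistent orders — every FIFO queue replay fails
for example #1, #2, #3, #4, #5, #6 fails at step 6: #6 poll() → empty is not legal there
for example #2, #1, #3, #4, #5, #6 fails at step 6: #6 poll() → empty is not legal there

not linearizable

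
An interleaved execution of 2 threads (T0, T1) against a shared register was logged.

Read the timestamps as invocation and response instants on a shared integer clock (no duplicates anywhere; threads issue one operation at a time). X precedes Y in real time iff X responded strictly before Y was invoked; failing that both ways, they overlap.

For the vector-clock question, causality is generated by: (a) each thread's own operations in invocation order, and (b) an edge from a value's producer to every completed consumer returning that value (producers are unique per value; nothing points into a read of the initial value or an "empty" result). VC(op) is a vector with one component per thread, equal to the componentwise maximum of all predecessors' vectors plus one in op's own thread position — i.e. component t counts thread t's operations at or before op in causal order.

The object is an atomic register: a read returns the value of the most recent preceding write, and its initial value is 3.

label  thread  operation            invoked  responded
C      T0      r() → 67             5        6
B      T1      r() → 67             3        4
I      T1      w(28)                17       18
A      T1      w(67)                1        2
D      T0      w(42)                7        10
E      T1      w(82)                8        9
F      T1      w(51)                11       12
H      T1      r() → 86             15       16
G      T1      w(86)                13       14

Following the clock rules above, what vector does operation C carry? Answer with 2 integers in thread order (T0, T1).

no predecessors for A (invoked 1): T1 increments from zero → (0, 1)
merge at B (invoked 3): VC(A)=(0, 1), own-thread bump on T1 → (0, 2)
merge at C (invoked 5): VC(A)=(0, 1), own-thread bump on T0 → (1, 1)
merge at E (invoked 8): VC(B)=(0, 2), own-thread bump on T1 → (0, 3)
merge at D (invoked 7): VC(C)=(1, 1), own-thread bump on T0 → (2, 1)
merge at F (invoked 11): VC(E)=(0, 3), own-thread bump on T1 → (0, 4)
merge at G (invoked 13): VC(F)=(0, 4), own-thread bump on T1 → (0, 5)
merge at H (invoked 15): VC(G)=(0, 5), own-thread bump on T1 → (0, 6)
merge at I (invoked 17): VC(H)=(0, 6), own-thread bump on T1 → (0, 7)
target: VC(C) = (1, 1)

(1, 1)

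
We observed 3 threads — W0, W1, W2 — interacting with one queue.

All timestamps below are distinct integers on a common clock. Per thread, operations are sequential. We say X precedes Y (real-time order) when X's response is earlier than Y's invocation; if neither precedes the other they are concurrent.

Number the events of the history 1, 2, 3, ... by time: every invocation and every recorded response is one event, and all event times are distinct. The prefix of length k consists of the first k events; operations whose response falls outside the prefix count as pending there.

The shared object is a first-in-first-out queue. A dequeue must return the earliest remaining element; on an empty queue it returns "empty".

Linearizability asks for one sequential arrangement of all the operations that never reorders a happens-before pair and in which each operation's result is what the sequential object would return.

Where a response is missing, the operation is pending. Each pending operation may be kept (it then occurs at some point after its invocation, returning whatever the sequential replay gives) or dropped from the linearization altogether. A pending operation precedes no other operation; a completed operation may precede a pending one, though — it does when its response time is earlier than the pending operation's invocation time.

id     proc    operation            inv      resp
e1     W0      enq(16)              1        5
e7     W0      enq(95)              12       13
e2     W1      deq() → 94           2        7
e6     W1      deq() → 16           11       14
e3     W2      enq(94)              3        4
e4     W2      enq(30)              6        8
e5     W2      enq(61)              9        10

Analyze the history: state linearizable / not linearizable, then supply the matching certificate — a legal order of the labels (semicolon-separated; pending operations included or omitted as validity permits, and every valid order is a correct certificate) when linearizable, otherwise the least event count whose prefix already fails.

1. e3 enq(94), leaving queue <94>
2. e1 enq(16), leaving queue <94,16>
3. e2 deq() → 94, leaving queue <16>
4. e4 enq(30), leaving queue <16,30>
5. e5 enq(61), leaving queue <16,30,61>
6. e6 deq() → 16, leaving queue <30,61>
7. e7 enq(95), leaving queue <30,61,95>

linearizable — witness: e3; e1; e2; e4; e5; e6; e7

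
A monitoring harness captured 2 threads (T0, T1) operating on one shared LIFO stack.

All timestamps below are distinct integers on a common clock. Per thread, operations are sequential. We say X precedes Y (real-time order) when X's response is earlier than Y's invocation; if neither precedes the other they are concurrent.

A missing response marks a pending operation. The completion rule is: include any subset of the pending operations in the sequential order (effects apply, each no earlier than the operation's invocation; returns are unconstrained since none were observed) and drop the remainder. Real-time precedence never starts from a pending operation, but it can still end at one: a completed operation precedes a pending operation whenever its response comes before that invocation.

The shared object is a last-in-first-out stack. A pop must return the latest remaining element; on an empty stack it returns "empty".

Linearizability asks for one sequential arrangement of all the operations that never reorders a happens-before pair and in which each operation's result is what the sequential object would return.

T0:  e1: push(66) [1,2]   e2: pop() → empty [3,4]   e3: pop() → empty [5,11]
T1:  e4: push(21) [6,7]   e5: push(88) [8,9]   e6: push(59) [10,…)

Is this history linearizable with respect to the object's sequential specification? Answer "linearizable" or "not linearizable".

already the first 4 events (up to e2's response at time 4) admit no linearization; the first 3 still do
one real-time candidate order over the 2 completed operations — the LIFO stack replay rejects it
take e1, e2: step 2 already fails, because e2 pop() → empty cannot occur there

not linearizable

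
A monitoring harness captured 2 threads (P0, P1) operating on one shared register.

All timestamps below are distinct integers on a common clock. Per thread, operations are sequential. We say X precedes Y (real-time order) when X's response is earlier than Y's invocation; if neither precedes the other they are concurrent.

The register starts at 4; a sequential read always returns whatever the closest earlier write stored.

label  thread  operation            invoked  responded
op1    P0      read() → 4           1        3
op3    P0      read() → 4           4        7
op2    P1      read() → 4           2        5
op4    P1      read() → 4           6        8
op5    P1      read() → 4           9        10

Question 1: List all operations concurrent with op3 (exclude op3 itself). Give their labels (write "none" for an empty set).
Answer: op2, op4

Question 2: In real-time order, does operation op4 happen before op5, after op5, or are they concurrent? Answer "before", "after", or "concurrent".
Answer: before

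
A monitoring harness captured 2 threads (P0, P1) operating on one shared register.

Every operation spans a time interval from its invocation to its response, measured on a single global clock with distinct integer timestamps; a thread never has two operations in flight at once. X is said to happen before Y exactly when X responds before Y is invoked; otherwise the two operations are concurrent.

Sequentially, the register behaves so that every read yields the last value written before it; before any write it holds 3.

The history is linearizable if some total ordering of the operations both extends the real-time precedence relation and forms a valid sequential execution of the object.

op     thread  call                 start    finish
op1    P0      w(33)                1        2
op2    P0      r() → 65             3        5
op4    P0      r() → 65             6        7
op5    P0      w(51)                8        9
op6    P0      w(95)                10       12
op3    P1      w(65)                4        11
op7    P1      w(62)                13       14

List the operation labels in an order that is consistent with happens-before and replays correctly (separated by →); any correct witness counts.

op1 → op3 → op2 → op4 → op5 → op6 → op7

step 1: op1 w(33) — value 33
step 2: op3 w(65) — value 65
step 3: op2 r() → 65 — value 65
step 4: op4 r() → 65 — value 65
step 5: op5 w(51) — value 51
step 6: op6 w(95) — value 95
step 7: op7 w(62) — value 62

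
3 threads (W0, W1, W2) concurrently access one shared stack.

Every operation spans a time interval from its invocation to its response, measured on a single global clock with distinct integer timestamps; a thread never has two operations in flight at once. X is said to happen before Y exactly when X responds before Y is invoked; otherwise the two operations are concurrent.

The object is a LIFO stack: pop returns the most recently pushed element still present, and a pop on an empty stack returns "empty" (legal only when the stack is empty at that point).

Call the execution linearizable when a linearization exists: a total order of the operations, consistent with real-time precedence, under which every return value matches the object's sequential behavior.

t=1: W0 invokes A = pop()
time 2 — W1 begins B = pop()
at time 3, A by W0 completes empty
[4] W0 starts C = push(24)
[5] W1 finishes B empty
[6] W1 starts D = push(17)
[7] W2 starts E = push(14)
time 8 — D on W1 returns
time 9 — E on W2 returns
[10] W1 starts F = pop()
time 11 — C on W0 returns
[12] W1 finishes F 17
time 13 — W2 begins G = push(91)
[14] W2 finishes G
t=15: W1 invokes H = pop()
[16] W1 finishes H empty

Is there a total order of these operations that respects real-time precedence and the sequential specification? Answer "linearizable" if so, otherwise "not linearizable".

not linearizable

prefix check: 1..15 passes, 1..16 fails once H's time-16 response joins
all 18 real-time-respecting orders fail — 8 completed stack operations, no legal replay
sample order A, B, C, D, E, F, G, H stalls at step 6 — F pop() → 17 has no legal effect
sample order A, B, C, E, D, F, G, H stalls at step 8 — H pop() → empty has no legal effect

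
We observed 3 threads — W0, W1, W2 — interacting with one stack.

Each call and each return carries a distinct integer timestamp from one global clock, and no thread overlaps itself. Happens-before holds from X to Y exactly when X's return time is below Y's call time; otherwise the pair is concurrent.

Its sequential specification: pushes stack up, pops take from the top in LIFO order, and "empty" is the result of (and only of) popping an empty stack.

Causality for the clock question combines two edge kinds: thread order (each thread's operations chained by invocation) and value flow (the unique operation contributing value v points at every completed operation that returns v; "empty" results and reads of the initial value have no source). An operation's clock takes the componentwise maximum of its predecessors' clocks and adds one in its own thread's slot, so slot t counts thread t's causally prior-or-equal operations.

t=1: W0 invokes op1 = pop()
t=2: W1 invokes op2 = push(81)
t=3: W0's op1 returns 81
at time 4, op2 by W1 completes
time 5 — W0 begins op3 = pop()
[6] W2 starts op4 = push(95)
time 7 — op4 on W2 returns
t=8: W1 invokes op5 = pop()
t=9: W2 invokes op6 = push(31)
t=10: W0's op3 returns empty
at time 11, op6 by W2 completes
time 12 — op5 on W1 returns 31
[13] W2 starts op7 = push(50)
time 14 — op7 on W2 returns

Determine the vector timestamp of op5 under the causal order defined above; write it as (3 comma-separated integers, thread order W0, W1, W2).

(0, 2, 2)

root op op4, invoked 6: fresh clock plus W2's own tick → (0, 0, 1)
root op op2, invoked 2: fresh clock plus W1's own tick → (0, 1, 0)
op6, invoked 9, takes VC(op4)=(0, 0, 1) under max, adds 1 for W2 → (0, 0, 2)
op1, invoked 1, takes VC(op2)=(0, 1, 0) under max, adds 1 for W0 → (1, 1, 0)
op7, invoked 13, takes VC(op6)=(0, 0, 2) under max, adds 1 for W2 → (0, 0, 3)
op3, invoked 5, takes VC(op1)=(1, 1, 0) under max, adds 1 for W0 → (2, 1, 0)
op5, invoked 8, takes VC(op2)=(0, 1, 0), VC(op6)=(0, 0, 2) under max, adds 1 for W1 → (0, 2, 2)
target: VC(op5) = (0, 2, 2)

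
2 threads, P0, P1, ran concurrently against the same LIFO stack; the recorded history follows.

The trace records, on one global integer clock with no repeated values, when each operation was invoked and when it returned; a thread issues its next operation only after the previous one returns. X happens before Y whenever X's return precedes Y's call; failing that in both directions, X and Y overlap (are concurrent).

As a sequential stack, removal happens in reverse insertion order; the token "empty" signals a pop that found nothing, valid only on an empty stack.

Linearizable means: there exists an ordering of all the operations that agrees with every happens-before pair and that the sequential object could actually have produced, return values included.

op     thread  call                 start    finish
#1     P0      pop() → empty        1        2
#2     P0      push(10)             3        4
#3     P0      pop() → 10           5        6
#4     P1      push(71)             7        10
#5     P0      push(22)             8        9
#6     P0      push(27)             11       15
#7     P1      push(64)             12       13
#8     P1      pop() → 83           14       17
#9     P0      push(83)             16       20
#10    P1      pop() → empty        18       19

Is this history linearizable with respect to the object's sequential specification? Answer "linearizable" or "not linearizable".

cut after 18 events: linearizable; cut after 19 events (#10 responds, time 19): not linearizable
all 6 real-time-respecting orders fail — 9 completed LIFO stack operations, no legal replay
completion choices over the 1 pending operation (#9) were checked; none helps
for example #1, #2, #3, #4, #5, #6, #7, #8, #10 (pending dropped) fails at step 8: #8 pop() → 83 is not legal there
for example #1, #2, #3, #4, #5, #7, #6, #8, #10 (pending dropped) fails at step 8: #8 pop() → 83 is not legal there

not linearizable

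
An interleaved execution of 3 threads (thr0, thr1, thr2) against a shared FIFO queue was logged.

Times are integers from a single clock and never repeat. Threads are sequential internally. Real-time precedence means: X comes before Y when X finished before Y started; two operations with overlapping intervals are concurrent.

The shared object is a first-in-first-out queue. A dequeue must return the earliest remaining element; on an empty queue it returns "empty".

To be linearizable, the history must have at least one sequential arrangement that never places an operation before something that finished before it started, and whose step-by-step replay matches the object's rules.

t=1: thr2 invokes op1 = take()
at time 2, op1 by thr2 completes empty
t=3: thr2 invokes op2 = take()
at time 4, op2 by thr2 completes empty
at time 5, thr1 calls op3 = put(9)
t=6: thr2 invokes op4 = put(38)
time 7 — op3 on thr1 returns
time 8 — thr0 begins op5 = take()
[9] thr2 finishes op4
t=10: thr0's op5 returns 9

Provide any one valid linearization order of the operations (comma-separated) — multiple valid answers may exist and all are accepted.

after step 1 (op1 take() → empty): queue <>
after step 2 (op2 take() → empty): queue <>
after step 3 (op3 put(9)): queue <9>
after step 4 (op4 put(38)): queue <9,38>
after step 5 (op5 take() → 9): queue <38>

op1, op2, op3, op4, op5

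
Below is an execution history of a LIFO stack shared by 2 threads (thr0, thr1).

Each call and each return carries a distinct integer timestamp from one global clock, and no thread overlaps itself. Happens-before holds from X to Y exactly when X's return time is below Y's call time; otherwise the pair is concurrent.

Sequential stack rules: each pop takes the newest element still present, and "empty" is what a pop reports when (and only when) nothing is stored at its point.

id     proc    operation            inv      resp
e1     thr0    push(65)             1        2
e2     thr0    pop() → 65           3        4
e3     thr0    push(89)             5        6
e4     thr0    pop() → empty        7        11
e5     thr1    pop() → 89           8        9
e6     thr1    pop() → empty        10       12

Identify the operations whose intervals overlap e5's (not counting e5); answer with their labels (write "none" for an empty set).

e4

e5 spans [8,9]; an op avoiding the whole window 8..9 is ordered, any other is concurrent
e1 [1,2]: before
e2 [3,4]: before
e3 [5,6]: before
e4 [7,11]: concurrent
e6 [10,12]: after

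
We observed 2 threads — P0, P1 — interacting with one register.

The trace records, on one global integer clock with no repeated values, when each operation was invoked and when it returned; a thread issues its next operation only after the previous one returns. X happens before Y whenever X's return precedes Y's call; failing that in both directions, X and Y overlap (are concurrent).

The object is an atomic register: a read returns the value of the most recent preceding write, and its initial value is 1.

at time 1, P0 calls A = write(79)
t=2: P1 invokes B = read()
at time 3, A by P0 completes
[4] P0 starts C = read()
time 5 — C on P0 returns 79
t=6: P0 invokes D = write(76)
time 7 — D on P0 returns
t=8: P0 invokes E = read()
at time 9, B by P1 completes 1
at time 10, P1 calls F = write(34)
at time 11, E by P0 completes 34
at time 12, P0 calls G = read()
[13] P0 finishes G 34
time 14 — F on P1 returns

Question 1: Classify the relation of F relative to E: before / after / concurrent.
F spans [10,14], E spans [8,11]
the intervals overlap in both directions

concurrent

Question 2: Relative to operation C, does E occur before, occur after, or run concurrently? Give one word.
E spans [8,11], C spans [4,5]
resp(C)=5 < inv(E)=8

after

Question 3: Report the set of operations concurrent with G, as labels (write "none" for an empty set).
G spans [12,13]; an op avoiding the whole window 12..13 is ordered, any other is concurrent
A [1,3]: before
B [2,9]: before
C [4,5]: before
D [6,7]: before
E [8,11]: before
F [10,14]: concurrent

F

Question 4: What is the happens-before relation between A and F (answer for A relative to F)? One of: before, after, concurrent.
A spans [1,3], F spans [10,14]
resp(A)=3 < inv(F)=10

before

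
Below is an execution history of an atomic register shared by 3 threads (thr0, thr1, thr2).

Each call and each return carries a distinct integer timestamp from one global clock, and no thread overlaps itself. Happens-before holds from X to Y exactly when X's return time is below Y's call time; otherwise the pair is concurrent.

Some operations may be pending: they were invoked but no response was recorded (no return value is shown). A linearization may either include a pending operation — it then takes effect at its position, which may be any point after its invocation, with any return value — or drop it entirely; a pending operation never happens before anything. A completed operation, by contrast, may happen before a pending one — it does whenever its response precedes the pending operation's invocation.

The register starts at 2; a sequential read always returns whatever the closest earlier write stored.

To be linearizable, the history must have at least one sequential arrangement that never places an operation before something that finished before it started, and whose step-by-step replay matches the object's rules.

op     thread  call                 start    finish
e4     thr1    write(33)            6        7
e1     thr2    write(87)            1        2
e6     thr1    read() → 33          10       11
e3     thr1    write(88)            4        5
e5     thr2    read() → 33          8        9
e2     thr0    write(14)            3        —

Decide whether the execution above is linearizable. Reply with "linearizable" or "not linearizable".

linearizable

a witness: e1, e2, e3, e4, e5, e6
1. e1 write(87), leaving value 87
2. e2 write(14) (pending, included), leaving value 14
3. e3 write(88), leaving value 88
4. e4 write(33), leaving value 33
5. e5 read() → 33, leaving value 33
6. e6 read() → 33, leaving value 33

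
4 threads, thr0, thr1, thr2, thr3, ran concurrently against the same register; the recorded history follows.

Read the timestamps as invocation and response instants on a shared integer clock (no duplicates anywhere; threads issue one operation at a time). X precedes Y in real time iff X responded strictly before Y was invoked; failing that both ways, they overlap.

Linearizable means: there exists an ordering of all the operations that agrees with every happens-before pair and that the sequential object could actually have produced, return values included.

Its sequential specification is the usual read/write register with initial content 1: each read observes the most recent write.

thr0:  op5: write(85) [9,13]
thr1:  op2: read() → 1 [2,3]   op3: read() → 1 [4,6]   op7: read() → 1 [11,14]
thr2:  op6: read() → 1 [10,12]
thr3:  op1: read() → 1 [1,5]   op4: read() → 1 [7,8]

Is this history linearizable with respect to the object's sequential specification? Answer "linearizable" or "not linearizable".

linearizable

one valid linearization: op1, op2, op3, op4, op6, op7, op5
after step 1 (op1 read() → 1): value 1
after step 2 (op2 read() → 1): value 1
after step 3 (op3 read() → 1): value 1
after step 4 (op4 read() → 1): value 1
after step 5 (op6 read() → 1): value 1
after step 6 (op7 read() → 1): value 1
after step 7 (op5 write(85)): value 85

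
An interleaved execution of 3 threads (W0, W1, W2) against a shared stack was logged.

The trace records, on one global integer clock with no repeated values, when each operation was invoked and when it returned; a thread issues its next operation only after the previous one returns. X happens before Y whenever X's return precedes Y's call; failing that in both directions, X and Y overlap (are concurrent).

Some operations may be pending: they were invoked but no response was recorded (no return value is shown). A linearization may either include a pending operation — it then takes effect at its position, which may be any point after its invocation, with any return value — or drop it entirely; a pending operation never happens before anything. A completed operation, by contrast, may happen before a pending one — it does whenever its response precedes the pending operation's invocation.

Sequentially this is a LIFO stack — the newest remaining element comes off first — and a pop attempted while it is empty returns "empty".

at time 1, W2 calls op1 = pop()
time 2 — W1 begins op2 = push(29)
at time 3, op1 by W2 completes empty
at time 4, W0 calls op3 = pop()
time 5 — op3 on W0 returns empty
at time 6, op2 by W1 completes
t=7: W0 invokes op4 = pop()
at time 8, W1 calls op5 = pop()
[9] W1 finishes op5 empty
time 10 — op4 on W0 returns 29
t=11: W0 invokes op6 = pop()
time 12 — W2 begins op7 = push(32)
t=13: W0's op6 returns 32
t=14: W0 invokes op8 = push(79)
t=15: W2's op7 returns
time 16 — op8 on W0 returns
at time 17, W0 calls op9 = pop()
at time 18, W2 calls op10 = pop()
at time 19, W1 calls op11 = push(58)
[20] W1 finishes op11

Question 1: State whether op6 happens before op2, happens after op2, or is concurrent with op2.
op6 spans [11,13], op2 spans [2,6]
resp(op2)=6 < inv(op6)=11

after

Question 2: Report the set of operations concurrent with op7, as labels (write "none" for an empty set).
concurrent with op7 ([12,15]): every op whose interval crosses 12..15
op1 [1,3]: before
op2 [2,6]: before
op3 [4,5]: before
op4 [7,10]: before
op5 [8,9]: before
op6 [11,13]: concurrent
op8 [14,16]: concurrent
op9 [17,…): after
op10 [18,…): after
op11 [19,20]: after

op6, op8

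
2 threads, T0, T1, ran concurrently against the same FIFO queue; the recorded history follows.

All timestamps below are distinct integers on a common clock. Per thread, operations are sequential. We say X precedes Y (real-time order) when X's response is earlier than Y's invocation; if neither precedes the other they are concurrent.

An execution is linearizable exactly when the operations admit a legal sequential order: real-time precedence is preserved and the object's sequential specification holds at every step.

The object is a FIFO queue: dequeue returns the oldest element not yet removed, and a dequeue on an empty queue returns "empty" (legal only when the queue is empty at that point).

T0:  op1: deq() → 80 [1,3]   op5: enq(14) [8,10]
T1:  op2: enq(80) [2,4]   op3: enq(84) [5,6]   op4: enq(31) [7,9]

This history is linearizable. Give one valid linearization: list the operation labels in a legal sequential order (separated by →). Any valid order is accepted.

step 1: op2 enq(80) — queue <80>
step 2: op1 deq() → 80 — queue <>
step 3: op3 enq(84) — queue <84>
step 4: op4 enq(31) — queue <84,31>
step 5: op5 enq(14) — queue <84,31,14>

op2 → op1 → op3 → op4 → op5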